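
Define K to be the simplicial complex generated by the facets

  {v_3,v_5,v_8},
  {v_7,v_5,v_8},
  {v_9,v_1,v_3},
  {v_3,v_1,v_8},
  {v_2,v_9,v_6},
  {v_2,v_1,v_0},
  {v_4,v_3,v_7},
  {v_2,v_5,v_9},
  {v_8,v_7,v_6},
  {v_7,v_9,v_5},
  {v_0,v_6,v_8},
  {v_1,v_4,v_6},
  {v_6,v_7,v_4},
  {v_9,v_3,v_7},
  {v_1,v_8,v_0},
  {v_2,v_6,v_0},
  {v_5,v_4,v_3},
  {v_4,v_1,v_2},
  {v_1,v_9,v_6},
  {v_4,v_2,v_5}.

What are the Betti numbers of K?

b_0 = 1, b_1 = 1, b_2 = 0.

We work with the vertex ordering v_0 < v_1 < v_2 < v_3 < v_4 < v_5 < v_6 < v_7 < v_8 < v_9. The simplices of K, each written with vertices in increasing order, are:

  0-simplices (10): [v_0], [v_1], [v_2], [v_3], [v_4], [v_5], [v_6], [v_7], [v_8], [v_9]
  1-simplices (30): (30 of them)
  2-simplices (20): (20 of them)

Hence C_0 ≅ Z^10, C_1 ≅ Z^30, C_2 ≅ Z^20.

Boundary ∂_1: C_1 → C_0 maps an edge to its endpoints' difference, ∂[p,q] = q − p. For instance
  ∂[v_3,v_7] = [v_7] − [v_3].
The resulting 10×30 matrix has rank 9, and its Smith normal form has invariant factors (1,1,1,1,1,1,1,1,1).

Boundary ∂_2: C_2 → C_1 sends each 2-simplex [p,q,r] to [q,r] − [p,r] + [p,q]. For instance
  ∂[v_4,v_6,v_7] = [v_6,v_7] − [v_4,v_7] + [v_4,v_6],
  ∂[v_0,v_2,v_6] = [v_2,v_6] − [v_0,v_6] + [v_0,v_2].
As a 30×20 matrix over Z this has rank 20, with invariant factors (1,1,1,1,1,1,1,1,1,1,1,1,1,1,1,1,1,1,1,2).

Reading off H_k = ker ∂_k / im ∂_{k+1}:

  H_0: rank C_0 − rank ∂_1 = 10 − 9 = 1, and the invariant factors of ∂_1 are all 1, so H_0 = Z.
  H_1: rank ker ∂_1 − rank ∂_2 = (30 − 9) − 20 = 1, and ∂_2 has invariant factor 2 > 1, so H_1 = Z ⊕ Z/2.
  H_2: rank ker ∂_2 − rank ∂_3 = (20 − 20) − 0 = 0, and there is no ∂_3, so H_2 = 0.

As a check, the Euler characteristic is 10 − 30 + 20 = 0, which agrees with 1 − 1 + 0 = 0.

Hence the Betti numbers are b_0 = 1, b_1 = 1, b_2 = 0.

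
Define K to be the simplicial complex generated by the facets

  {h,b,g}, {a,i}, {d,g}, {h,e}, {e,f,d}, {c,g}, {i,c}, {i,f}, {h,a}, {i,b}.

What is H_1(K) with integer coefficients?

Order the vertices as a < b < c < d < e < f < g < h < i. Listing each simplex with vertices in this order, K has dimension 2 with simplices:

  0-simplices (9): a, b, c, d, e, f, g, h, i
  1-simplices (14): ah, ai, bg, bh, bi, cg, ci, de, df, dg, ef, eh, fi, gh
  2-simplices (2): bgh, def

Hence C_0 ≅ Z^9, C_1 ≅ Z^14, C_2 ≅ Z^2.

∂_1: C_1 → C_0 maps an edge to its endpoints' difference, ∂[p,q] = q − p.
This gives a 9×14 integer matrix of rank 8; reducing to Smith normal form yields diagonal entries (1,1,1,1,1,1,1,1).

Boundary ∂_2: C_2 → C_1 sends each 2-simplex [p,q,r] to [q,r] − [p,r] + [p,q]. For instance
  ∂bgh = gh − bh + bg,
  ∂def = ef − df + de.
The resulting 14×2 matrix has rank 2, and its Smith normal form has invariant factors (1,1).

Computing H_k = (kernel of ∂_k) / (image of ∂_{k+1}):

  H_1: rank ker ∂_1 − rank ∂_2 = (14 − 8) − 2 = 4, and the invariant factors of ∂_2 are all 1, so H_1 = Z^4.

H_1 = Z^4.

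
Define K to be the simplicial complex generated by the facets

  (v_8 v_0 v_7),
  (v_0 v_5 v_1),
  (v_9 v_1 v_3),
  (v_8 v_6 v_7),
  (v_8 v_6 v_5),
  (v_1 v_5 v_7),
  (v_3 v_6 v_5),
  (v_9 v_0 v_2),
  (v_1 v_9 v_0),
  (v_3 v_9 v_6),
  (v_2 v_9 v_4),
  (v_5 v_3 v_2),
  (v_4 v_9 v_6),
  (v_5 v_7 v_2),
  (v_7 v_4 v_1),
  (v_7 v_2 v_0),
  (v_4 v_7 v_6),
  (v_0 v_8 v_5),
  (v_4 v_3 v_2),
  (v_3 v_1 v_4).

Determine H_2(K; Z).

H_2 = 0.

K has 10 vertices, 30 edges, 20 triangles.
rank ∂_2 = 20, rank ∂_3 = 0 ⇒ b_2 = 20 − 20 − 0 = 0. So H_2 ≅ 0.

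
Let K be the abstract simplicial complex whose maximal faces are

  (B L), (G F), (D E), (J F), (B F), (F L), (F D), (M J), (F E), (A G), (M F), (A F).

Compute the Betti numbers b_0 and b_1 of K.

b_0 = 1, b_1 = 4.

Fix the vertex order A < B < D < E < F < G < J < L < M and write every simplex with vertices in increasing order. Then dim K = 1 and the simplices of K are:

  0-simplices (9): A, B, D, E, F, G, J, L, M
  1-simplices (12): AF, AG, BF, BL, DE, DF, EF, FG, FJ, FL, FM, JM

so the chain groups are C_0 ≅ Z^9, C_1 ≅ Z^12.

The boundary map ∂_1: C_1 → C_0 maps an edge to its endpoints' difference, ∂[p,q] = q − p. For instance
  ∂BL = L − B.
This gives a 9×12 integer matrix of rank 8; reducing to Smith normal form yields diagonal entries (1,1,1,1,1,1,1,1).

Reading off H_k = ker ∂_k / im ∂_{k+1}:

  H_0: rank C_0 − rank ∂_1 = 9 − 8 = 1, and the invariant factors of ∂_1 are all 1, so H_0 ≅ Z.
  H_1: rank ker ∂_1 − rank ∂_2 = (12 − 8) − 0 = 4, and there is no ∂_2, so H_1 ≅ Z^4.

As a check, the Euler characteristic is 9 − 12 = -3, which agrees with 1 − 4 = -3.
(K is a triangulation of a wedge of 4 circles.)

Hence the Betti numbers are b_0 = 1, b_1 = 4.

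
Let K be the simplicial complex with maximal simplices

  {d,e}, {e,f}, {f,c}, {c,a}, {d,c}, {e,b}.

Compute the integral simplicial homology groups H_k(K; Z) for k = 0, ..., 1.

Fix the vertex order a < b < c < d < e < f and write every simplex with vertices in increasing order. Then dim K = 1 and the simplices of K are:

  0-simplices (6): a, b, c, d, e, f
  1-simplices (6): ac, be, cd, cf, de, ef

giving chain groups C_0 ≅ Z^6, C_1 ≅ Z^6.

The boundary map ∂_1: C_1 → C_0 maps an edge to its endpoints' difference, ∂[p,q] = q − p.
This gives a 6×6 integer matrix of rank 5; reducing to Smith normal form yields diagonal entries (1,1,1,1,1).

Computing H_k = (kernel of ∂_k) / (image of ∂_{k+1}):

  H_0: rank C_0 − rank ∂_1 = 6 − 5 = 1, and the invariant factors of ∂_1 are all 1, so H_0 ≅ Z.
  H_1: rank ker ∂_1 − rank ∂_2 = (6 − 5) − 0 = 1, and there is no ∂_2, so H_1 ≅ Z.

As a check, the Euler characteristic is 6 − 6 = 0, which agrees with 1 − 1 = 0.

H_0 ≅ Z,  H_1 ≅ Z.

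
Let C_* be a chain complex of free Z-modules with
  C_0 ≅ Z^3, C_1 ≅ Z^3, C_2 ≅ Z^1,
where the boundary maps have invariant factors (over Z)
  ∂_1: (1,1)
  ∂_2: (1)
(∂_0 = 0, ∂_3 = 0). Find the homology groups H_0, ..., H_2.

H_0 = Z,  H_1 = 0,  H_2 = 0.

H_0: b_0 = 3 − 0 − 2 = 1; torsion from ∂_1 factors > 1: none. So H_0 = Z.
H_1: b_1 = 3 − 2 − 1 = 0; torsion from ∂_2 factors > 1: none. So H_1 = 0.
H_2: b_2 = 1 − 1 − 0 = 0; torsion from ∂_3 factors > 1: none. So H_2 = 0.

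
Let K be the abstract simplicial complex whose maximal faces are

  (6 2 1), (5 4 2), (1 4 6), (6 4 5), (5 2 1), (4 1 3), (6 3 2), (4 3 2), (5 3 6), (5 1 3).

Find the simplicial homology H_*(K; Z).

H_0 ≅ Z,  H_1 ≅ Z/2,  H_2 = 0.

Order the vertices as 1 < 2 < 3 < 4 < 5 < 6. Listing each simplex with vertices in this order, K has dimension 2 with simplices:

  0-simplices (6): [1], [2], [3], [4], [5], [6]
  1-simplices (15): [1,2], [1,3], [1,4], [1,5], [1,6], [2,3], [2,4], [2,5], [2,6], [3,4], [3,5], [3,6], [4,5], [4,6], [5,6]
  2-simplices (10): [1,2,5], [1,2,6], [1,3,4], [1,3,5], [1,4,6], [2,3,4], [2,3,6], [2,4,5], [3,5,6], [4,5,6]

Hence C_0 ≅ Z^6, C_1 ≅ Z^15, C_2 ≅ Z^10.

The boundary map ∂_1: C_1 → C_0 maps an edge to its endpoints' difference, ∂[p,q] = q − p. For instance
  ∂[3,4] = [4] − [3].
As a 6×15 matrix over Z this has rank 5, with invariant factors (1,1,1,1,1).

Boundary ∂_2: C_2 → C_1 sends each 2-simplex [p,q,r] to [q,r] − [p,r] + [p,q]. For instance
  ∂[1,3,5] = [3,5] − [1,5] + [1,3],
  ∂[2,3,6] = [3,6] − [2,6] + [2,3].
The resulting 15×10 matrix has rank 10, and its Smith normal form has invariant factors (1,1,1,1,1,1,1,1,1,2).

Reading off H_k = ker ∂_k / im ∂_{k+1}:

  H_0: rank C_0 − rank ∂_1 = 6 − 5 = 1, and the invariant factors of ∂_1 are all 1, so H_0 = Z.
  H_1: rank ker ∂_1 − rank ∂_2 = (15 − 5) − 10 = 0, and ∂_2 has invariant factor 2 > 1, so H_1 = Z/2.
  H_2: rank ker ∂_2 − rank ∂_3 = (10 − 10) − 0 = 0, and there is no ∂_3, so H_2 = 0.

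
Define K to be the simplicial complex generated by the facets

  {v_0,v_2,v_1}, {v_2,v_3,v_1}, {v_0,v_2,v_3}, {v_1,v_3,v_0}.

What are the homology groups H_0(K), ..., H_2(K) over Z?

K has 4 vertices, 6 edges, 4 triangles.
rank ∂_0 = 0, rank ∂_1 = 3 ⇒ b_0 = 4 − 0 − 3 = 1; all invariant factors of ∂_1 are 1 so no torsion. So H_0 ≅ Z.
rank ∂_1 = 3, rank ∂_2 = 3 ⇒ b_1 = 6 − 3 − 3 = 0; all invariant factors of ∂_2 are 1 so no torsion. So H_1 ≅ 0.
rank ∂_2 = 3, rank ∂_3 = 0 ⇒ b_2 = 4 − 3 − 0 = 1. So H_2 ≅ Z.

H_0 ≅ Z,  H_1 = 0,  H_2 ≅ Z.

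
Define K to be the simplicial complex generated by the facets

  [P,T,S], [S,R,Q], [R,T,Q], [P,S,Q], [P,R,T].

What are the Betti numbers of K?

b_0 = 1, b_1 = 1, b_2 = 0.

Fix the vertex order P < Q < R < S < T and write every simplex with vertices in increasing order. Then dim K = 2 and the simplices of K are:

  0-simplices (5): P, Q, R, S, T
  1-simplices (10): PQ, PR, PS, PT, QR, QS, QT, RS, RT, ST
  2-simplices (5): PQS, PRT, PST, QRS, QRT

giving chain groups C_0 ≅ Z^5, C_1 ≅ Z^10, C_2 ≅ Z^5.

Boundary ∂_1: C_1 → C_0 is given by ∂[p,q] = [q] − [p]. For instance
  ∂PR = R − P.
The 5×10 boundary matrix has rank 4 and Smith normal form diag(1,1,1,1).

∂_2: C_2 → C_1 acts by ∂[p,q,r] = [q,r] − [p,r] + [p,q]. For instance
  ∂PQS = QS − PS + PQ,
  ∂PRT = RT − PT + PR.
The resulting 10×5 matrix has rank 5, and its Smith normal form has invariant factors (1,1,1,1,1).

Computing H_k = (kernel of ∂_k) / (image of ∂_{k+1}):

  H_0: rank C_0 − rank ∂_1 = 5 − 4 = 1, and the invariant factors of ∂_1 are all 1, so H_0 = Z.
  H_1: rank ker ∂_1 − rank ∂_2 = (10 − 4) − 5 = 1, and the invariant factors of ∂_2 are all 1, so H_1 = Z.
  H_2: rank ker ∂_2 − rank ∂_3 = (5 − 5) − 0 = 0, and there is no ∂_3, so H_2 = 0.

As a check, the Euler characteristic is 5 − 10 + 5 = 0, which agrees with 1 − 1 + 0 = 0.

Hence the Betti numbers are b_0 = 1, b_1 = 1, b_2 = 0.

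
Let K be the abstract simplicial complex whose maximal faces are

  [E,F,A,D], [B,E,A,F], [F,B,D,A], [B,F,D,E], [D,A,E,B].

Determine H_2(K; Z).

We work with the vertex ordering A < B < D < E < F. The simplices of K, each written with vertices in increasing order, are:

  0-simplices (5): A, B, D, E, F
  1-simplices (10): AB, AD, AE, AF, BD, BE, BF, DE, DF, EF
  2-simplices (10): ABD, ABE, ABF, ADE, ADF, AEF, BDE, BDF, BEF, DEF
  3-simplices (5): ABDE, ABDF, ABEF, ADEF, BDEF

Hence C_0 ≅ Z^5, C_1 ≅ Z^10, C_2 ≅ Z^10, C_3 ≅ Z^5.

Boundary ∂_1: C_1 → C_0 maps an edge to its endpoints' difference, ∂[p,q] = q − p. For instance
  ∂BE = E − B.
The resulting 5×10 matrix has rank 4, and its Smith normal form has invariant factors (1,1,1,1).

∂_2: C_2 → C_1 maps a triangle to the signed sum of its edges. For instance
  ∂BDE = DE − BE + BD,
  ∂ADE = DE − AE + AD.
As a 10×10 matrix over Z this has rank 6, with invariant factors (1,1,1,1,1,1).

Boundary ∂_3: C_3 → C_2 sends each 3-simplex σ to the alternating sum Σ_i (−1)^i (σ with its i-th vertex removed). For instance
  ∂ABDE = BDE − ADE + ABE − ABD,
  ∂ABEF = BEF − AEF + ABF − ABE.
The 10×5 boundary matrix has rank 4 and Smith normal form diag(1,1,1,1).

Now H_k = ker ∂_k / im ∂_{k+1}, so:

  H_2: rank ker ∂_2 − rank ∂_3 = (10 − 6) − 4 = 0, and the invariant factors of ∂_3 are all 1, so H_2 ≅ 0.

(K is a triangulation of the 3-sphere S^3.)

H_2 = 0.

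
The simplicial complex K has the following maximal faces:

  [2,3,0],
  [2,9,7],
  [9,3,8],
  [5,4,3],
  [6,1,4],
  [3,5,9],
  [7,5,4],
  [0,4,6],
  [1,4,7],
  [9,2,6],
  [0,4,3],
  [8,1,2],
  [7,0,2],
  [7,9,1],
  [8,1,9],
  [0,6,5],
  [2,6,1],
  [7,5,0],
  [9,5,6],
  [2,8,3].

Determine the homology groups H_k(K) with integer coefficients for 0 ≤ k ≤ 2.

Take the total order 0 < 1 < 2 < 3 < 4 < 5 < 6 < 7 < 8 < 9 on the vertex set. Then K (dimension 2) consists of the simplices:

  0-simplices (10): [0], [1], [2], [3], [4], [5], [6], [7], [8], [9]
  1-simplices (30): (30 of them)
  2-simplices (20): (20 of them)

Hence C_0 ≅ Z^10, C_1 ≅ Z^30, C_2 ≅ Z^20.

The boundary map ∂_1: C_1 → C_0 maps an edge to its endpoints' difference, ∂[p,q] = q − p. For instance
  ∂[0,4] = [4] − [0].
This gives a 10×30 integer matrix of rank 9; reducing to Smith normal form yields diagonal entries (1,1,1,1,1,1,1,1,1).

Boundary ∂_2: C_2 → C_1 acts by ∂[p,q,r] = [q,r] − [p,r] + [p,q]. For instance
  ∂[1,8,9] = [8,9] − [1,9] + [1,8],
  ∂[1,2,6] = [2,6] − [1,6] + [1,2].
The resulting 30×20 matrix has rank 20, and its Smith normal form has invariant factors (1,1,1,1,1,1,1,1,1,1,1,1,1,1,1,1,1,1,1,2).

From H_k ≅ ker(∂_k) / im(∂_{k+1}) we obtain:

  H_0: rank C_0 − rank ∂_1 = 10 − 9 = 1, and the invariant factors of ∂_1 are all 1, so H_0 ≅ Z.
  H_1: rank ker ∂_1 − rank ∂_2 = (30 − 9) − 20 = 1, and ∂_2 has invariant factor 2 > 1, so H_1 ≅ Z ⊕ Z/2.
  H_2: rank ker ∂_2 − rank ∂_3 = (20 − 20) − 0 = 0, and there is no ∂_3, so H_2 ≅ 0.

H_0 = Z,  H_1 = Z ⊕ Z/2,  H_2 = 0.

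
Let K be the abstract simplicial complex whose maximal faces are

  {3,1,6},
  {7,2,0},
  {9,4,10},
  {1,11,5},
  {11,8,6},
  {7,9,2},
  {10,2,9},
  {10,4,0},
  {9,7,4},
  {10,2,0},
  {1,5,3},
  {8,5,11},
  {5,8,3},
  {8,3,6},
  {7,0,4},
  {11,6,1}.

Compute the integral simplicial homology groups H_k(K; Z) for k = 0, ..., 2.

H_0 ≅ Z^2,  H_1 = 0,  H_2 ≅ Z^2.

Take the total order 0 < 1 < 2 < 3 < 4 < 5 < 6 < 7 < 8 < 9 < 10 < 11 on the vertex set. Then K (dimension 2) consists of the simplices:

  0-simplices (12): [0], [1], [2], [3], [4], [5], [6], [7], [8], [9], [10], [11]
  1-simplices (24): (24 of them)
  2-simplices (16): [0,2,7], [0,2,10], [0,4,7], [0,4,10], [1,3,5], [1,3,6], [1,5,11], [1,6,11], [2,7,9], [2,9,10], [3,5,8], [3,6,8], [4,7,9], [4,9,10], [5,8,11], [6,8,11]

giving chain groups C_0 ≅ Z^12, C_1 ≅ Z^24, C_2 ≅ Z^16.

Boundary ∂_1: C_1 → C_0 is given by ∂[p,q] = [q] − [p].
This gives a 12×24 integer matrix of rank 10; reducing to Smith normal form yields diagonal entries (1,1,1,1,1,1,1,1,1,1).

Boundary ∂_2: C_2 → C_1 acts by ∂[p,q,r] = [q,r] − [p,r] + [p,q]. For instance
  ∂[1,3,5] = [3,5] − [1,5] + [1,3],
  ∂[1,6,11] = [6,11] − [1,11] + [1,6].
This gives a 24×16 integer matrix of rank 14; reducing to Smith normal form yields diagonal entries (1,1,1,1,1,1,1,1,1,1,1,1,1,1).

From H_k ≅ ker(∂_k) / im(∂_{k+1}) we obtain:

  H_0: rank C_0 − rank ∂_1 = 12 − 10 = 2, and the invariant factors of ∂_1 are all 1, so H_0 = Z^2.
  H_1: rank ker ∂_1 − rank ∂_2 = (24 − 10) − 14 = 0, and the invariant factors of ∂_2 are all 1, so H_1 = 0.
  H_2: rank ker ∂_2 − rank ∂_3 = (16 − 14) − 0 = 2, and there is no ∂_3, so H_2 = Z^2.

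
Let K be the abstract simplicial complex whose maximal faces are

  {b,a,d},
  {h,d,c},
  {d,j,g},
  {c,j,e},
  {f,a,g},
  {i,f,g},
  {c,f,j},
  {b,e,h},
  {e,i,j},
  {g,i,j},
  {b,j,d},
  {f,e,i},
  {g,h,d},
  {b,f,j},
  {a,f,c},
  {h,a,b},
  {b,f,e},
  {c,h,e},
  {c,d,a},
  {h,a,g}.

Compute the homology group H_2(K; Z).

H_2 = 0.

Fix the vertex order a < b < c < d < e < f < g < h < i < j and write every simplex with vertices in increasing order. Then dim K = 2 and the simplices of K are:

  0-simplices (10): a, b, c, d, e, f, g, h, i, j
  1-simplices (30): ab, ac, ad, af, ag, ah, bd, be, bf, bh, bj, cd, ce, cf, ch, cj, dg, dh, dj, ef, eh, ei, ej, fg, fi, fj, gh, gi, gj, ij
  2-simplices (20): abd, abh, acd, acf, afg, agh, bdj, bef, beh, bfj, cdh, ceh, cej, cfj, dgh, dgj, efi, eij, fgi, gij

giving chain groups C_0 ≅ Z^10, C_1 ≅ Z^30, C_2 ≅ Z^20.

∂_1: C_1 → C_0 maps an edge to its endpoints' difference, ∂[p,q] = q − p.
The 10×30 boundary matrix has rank 9 and Smith normal form diag(1,1,1,1,1,1,1,1,1).

The boundary map ∂_2: C_2 → C_1 acts by ∂[p,q,r] = [q,r] − [p,r] + [p,q]. For instance
  ∂dgh = gh − dh + dg,
  ∂fgi = gi − fi + fg.
This gives a 30×20 integer matrix of rank 20; reducing to Smith normal form yields diagonal entries (1,1,1,1,1,1,1,1,1,1,1,1,1,1,1,1,1,1,1,2).

From H_k ≅ ker(∂_k) / im(∂_{k+1}) we obtain:

  H_2: rank ker ∂_2 − rank ∂_3 = (20 − 20) − 0 = 0, and there is no ∂_3, so H_2 ≅ 0.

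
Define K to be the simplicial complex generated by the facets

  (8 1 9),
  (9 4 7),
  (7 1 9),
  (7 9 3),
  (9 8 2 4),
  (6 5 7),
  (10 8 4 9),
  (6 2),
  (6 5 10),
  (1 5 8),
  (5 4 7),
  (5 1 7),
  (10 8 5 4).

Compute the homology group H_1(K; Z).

Fix the vertex order 1 < 2 < 3 < 4 < 5 < 6 < 7 < 8 < 9 < 10 and write every simplex with vertices in increasing order. Then dim K = 3 and the simplices of K are:

  0-simplices (10): [1], [2], [3], [4], [5], [6], [7], [8], [9], [10]
  1-simplices (25): (25 of them)
  2-simplices (19): (19 of them)
  3-simplices (3): [2,4,8,9], [4,5,8,10], [4,8,9,10]

so the chain groups are C_0 ≅ Z^10, C_1 ≅ Z^25, C_2 ≅ Z^19, C_3 ≅ Z^3.

The boundary map ∂_1: C_1 → C_0 maps an edge to its endpoints' difference, ∂[p,q] = q − p. For instance
  ∂[4,10] = [10] − [4].
The 10×25 boundary matrix has rank 9 and Smith normal form diag(1,1,1,1,1,1,1,1,1).

Boundary ∂_2: C_2 → C_1 acts by ∂[p,q,r] = [q,r] − [p,r] + [p,q]. For instance
  ∂[5,8,10] = [8,10] − [5,10] + [5,8],
  ∂[4,9,10] = [9,10] − [4,10] + [4,9].
The 25×19 boundary matrix has rank 15 and Smith normal form diag(1,1,1,1,1,1,1,1,1,1,1,1,1,1,1).

Boundary ∂_3: C_3 → C_2 sends each 3-simplex σ to the alternating sum Σ_i (−1)^i (σ with its i-th vertex removed). For instance
  ∂[2,4,8,9] = [4,8,9] − [2,8,9] + [2,4,9] − [2,4,8],
  ∂[4,8,9,10] = [8,9,10] − [4,9,10] + [4,8,10] − [4,8,9].
The 19×3 boundary matrix has rank 3 and Smith normal form diag(1,1,1).

Now H_k = ker ∂_k / im ∂_{k+1}, so:

  H_1: rank ker ∂_1 − rank ∂_2 = (25 − 9) − 15 = 1, and the invariant factors of ∂_2 are all 1, so H_1 = Z.

H_1 = Z.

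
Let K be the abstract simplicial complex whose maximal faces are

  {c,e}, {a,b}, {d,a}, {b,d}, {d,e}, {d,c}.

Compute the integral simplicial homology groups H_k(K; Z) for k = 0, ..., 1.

H_0 = Z,  H_1 = Z^2.

Order the vertices as a < b < c < d < e. Listing each simplex with vertices in this order, K has dimension 1 with simplices:

  0-simplices (5): a, b, c, d, e
  1-simplices (6): ab, ad, bd, cd, ce, de

giving chain groups C_0 ≅ Z^5, C_1 ≅ Z^6.

Boundary ∂_1: C_1 → C_0 maps an edge to its endpoints' difference, ∂[p,q] = q − p.
This gives a 5×6 integer matrix of rank 4; reducing to Smith normal form yields diagonal entries (1,1,1,1).

Now H_k = ker ∂_k / im ∂_{k+1}, so:

  H_0: rank C_0 − rank ∂_1 = 5 − 4 = 1, and the invariant factors of ∂_1 are all 1, so H_0 ≅ Z.
  H_1: rank ker ∂_1 − rank ∂_2 = (6 − 4) − 0 = 2, and there is no ∂_2, so H_1 ≅ Z^2.

(K is a triangulation of a wedge of 2 circles.)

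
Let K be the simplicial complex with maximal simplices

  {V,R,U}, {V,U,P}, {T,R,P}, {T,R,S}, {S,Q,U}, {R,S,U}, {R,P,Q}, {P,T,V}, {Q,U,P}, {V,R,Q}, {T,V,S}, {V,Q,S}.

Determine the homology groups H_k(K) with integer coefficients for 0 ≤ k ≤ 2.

Take the total order P < Q < R < S < T < U < V on the vertex set. Then K (dimension 2) consists of the simplices:

  0-simplices (7): P, Q, R, S, T, U, V
  1-simplices (18): PQ, PR, PT, PU, PV, QR, QS, QU, QV, RS, RT, RU, RV, ST, SU, SV, TV, UV
  2-simplices (12): PQR, PQU, PRT, PTV, PUV, QRV, QSU, QSV, RST, RSU, RUV, STV

Hence C_0 ≅ Z^7, C_1 ≅ Z^18, C_2 ≅ Z^12.

Boundary ∂_1: C_1 → C_0 is given by ∂[p,q] = [q] − [p]. For instance
  ∂QR = R − Q.
This gives a 7×18 integer matrix of rank 6; reducing to Smith normal form yields diagonal entries (1,1,1,1,1,1).

Boundary ∂_2: C_2 → C_1 maps a triangle to the signed sum of its edges. For instance
  ∂PQR = QR − PR + PQ,
  ∂RUV = UV − RV + RU.
As a 18×12 matrix over Z this has rank 12, with invariant factors (1,1,1,1,1,1,1,1,1,1,1,2).

Reading off H_k = ker ∂_k / im ∂_{k+1}:

  H_0: rank C_0 − rank ∂_1 = 7 − 6 = 1, and the invariant factors of ∂_1 are all 1, so H_0 = Z.
  H_1: rank ker ∂_1 − rank ∂_2 = (18 − 6) − 12 = 0, and ∂_2 has invariant factor 2 > 1, so H_1 = Z/2Z.
  H_2: rank ker ∂_2 − rank ∂_3 = (12 − 12) − 0 = 0, and there is no ∂_3, so H_2 = 0.

H_0 ≅ Z,  H_1 ≅ Z/2Z,  H_2 = 0.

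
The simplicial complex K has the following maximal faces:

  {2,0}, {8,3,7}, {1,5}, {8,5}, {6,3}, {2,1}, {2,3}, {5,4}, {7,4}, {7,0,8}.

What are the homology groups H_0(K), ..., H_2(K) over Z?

Take the total order 0 < 1 < 2 < 3 < 4 < 5 < 6 < 7 < 8 on the vertex set. Then K (dimension 2) consists of the simplices:

  0-simplices (9): [0], [1], [2], [3], [4], [5], [6], [7], [8]
  1-simplices (13): [0,2], [0,7], [0,8], [1,2], [1,5], [2,3], [3,6], [3,7], [3,8], [4,5], [4,7], [5,8], [7,8]
  2-simplices (2): [0,7,8], [3,7,8]

so the chain groups are C_0 ≅ Z^9, C_1 ≅ Z^13, C_2 ≅ Z^2.

Boundary ∂_1: C_1 → C_0 is given by ∂[p,q] = [q] − [p].
The resulting 9×13 matrix has rank 8, and its Smith normal form has invariant factors (1,1,1,1,1,1,1,1).

∂_2: C_2 → C_1 acts by ∂[p,q,r] = [q,r] − [p,r] + [p,q]. For instance
  ∂[3,7,8] = [7,8] − [3,8] + [3,7],
  ∂[0,7,8] = [7,8] − [0,8] + [0,7].
As a 13×2 matrix over Z this has rank 2, with invariant factors (1,1).

Reading off H_k = ker ∂_k / im ∂_{k+1}:

  H_0: rank C_0 − rank ∂_1 = 9 − 8 = 1, and the invariant factors of ∂_1 are all 1, so H_0 ≅ Z.
  H_1: rank ker ∂_1 − rank ∂_2 = (13 − 8) − 2 = 3, and the invariant factors of ∂_2 are all 1, so H_1 ≅ Z^3.
  H_2: rank ker ∂_2 − rank ∂_3 = (2 − 2) − 0 = 0, and there is no ∂_3, so H_2 ≅ 0.

H_0 = Z,  H_1 = Z^3,  H_2 = 0.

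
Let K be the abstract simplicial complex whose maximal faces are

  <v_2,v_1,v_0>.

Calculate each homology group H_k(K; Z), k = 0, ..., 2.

Take the total order v_0 < v_1 < v_2 on the vertex set. Then K (dimension 2) consists of the simplices:

  0-simplices (3): [v_0], [v_1], [v_2]
  1-simplices (3): [v_0,v_1], [v_0,v_2], [v_1,v_2]
  2-simplices (1): [v_0,v_1,v_2]

so the chain groups are C_0 ≅ Z^3, C_1 ≅ Z^3, C_2 ≅ Z^1.

The boundary map ∂_1: C_1 → C_0 sends each edge [p,q] (with p < q) to q − p. For instance
  ∂[v_1,v_2] = [v_2] − [v_1].
The resulting 3×3 matrix has rank 2, and its Smith normal form has invariant factors (1,1).

The boundary map ∂_2: C_2 → C_1 maps a triangle to the signed sum of its edges. For instance
  ∂[v_0,v_1,v_2] = [v_1,v_2] − [v_0,v_2] + [v_0,v_1].
As a 3×1 matrix over Z this has rank 1, with invariant factors (1).

Now H_k = ker ∂_k / im ∂_{k+1}, so:

  H_0: rank C_0 − rank ∂_1 = 3 − 2 = 1, and the invariant factors of ∂_1 are all 1, so H_0 ≅ Z.
  H_1: rank ker ∂_1 − rank ∂_2 = (3 − 2) − 1 = 0, and the invariant factors of ∂_2 are all 1, so H_1 ≅ 0.
  H_2: rank ker ∂_2 − rank ∂_3 = (1 − 1) − 0 = 0, and there is no ∂_3, so H_2 ≅ 0.

As a check, the Euler characteristic is 3 − 3 + 1 = 1, which agrees with 1 − 0 + 0 = 1.
(K is a triangulation of the 2-simplex.)

H_0 = Z,  H_1 = 0,  H_2 = 0.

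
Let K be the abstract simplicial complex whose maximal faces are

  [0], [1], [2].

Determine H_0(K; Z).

H_0 = Z^3.

Order the vertices as 0 < 1 < 2. Listing each simplex with vertices in this order, K has dimension 0 with simplices:

  0-simplices (3): [0], [1], [2]

giving chain groups C_0 ≅ Z^3.

Reading off H_k = ker ∂_k / im ∂_{k+1}:

  H_0: rank C_0 − rank ∂_1 = 3 − 0 = 3, and there is no ∂_1, so H_0 ≅ Z^3.

(K is a triangulation of a set of 3 points.)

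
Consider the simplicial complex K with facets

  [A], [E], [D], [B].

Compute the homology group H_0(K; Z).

K has 4 vertices.
rank ∂_0 = 0, rank ∂_1 = 0 ⇒ b_0 = 4 − 0 − 0 = 4. So H_0 ≅ Z^4.

H_0 = Z^4.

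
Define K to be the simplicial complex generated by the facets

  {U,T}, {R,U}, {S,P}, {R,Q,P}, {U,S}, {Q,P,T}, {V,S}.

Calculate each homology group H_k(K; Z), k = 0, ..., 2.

We work with the vertex ordering P < Q < R < S < T < U < V. The simplices of K, each written with vertices in increasing order, are:

  0-simplices (7): P, Q, R, S, T, U, V
  1-simplices (10): PQ, PR, PS, PT, QR, QT, RU, SU, SV, TU
  2-simplices (2): PQR, PQT

Hence C_0 ≅ Z^7, C_1 ≅ Z^10, C_2 ≅ Z^2.

∂_1: C_1 → C_0 is given by ∂[p,q] = [q] − [p]. For instance
  ∂RU = U − R.
The resulting 7×10 matrix has rank 6, and its Smith normal form has invariant factors (1,1,1,1,1,1).

The boundary map ∂_2: C_2 → C_1 sends each 2-simplex [p,q,r] to [q,r] − [p,r] + [p,q]. For instance
  ∂PQR = QR − PR + PQ,
  ∂PQT = QT − PT + PQ.
The 10×2 boundary matrix has rank 2 and Smith normal form diag(1,1).

Computing H_k = (kernel of ∂_k) / (image of ∂_{k+1}):

  H_0: rank C_0 − rank ∂_1 = 7 − 6 = 1, and the invariant factors of ∂_1 are all 1, so H_0 = Z.
  H_1: rank ker ∂_1 − rank ∂_2 = (10 − 6) − 2 = 2, and the invariant factors of ∂_2 are all 1, so H_1 = Z^2.
  H_2: rank ker ∂_2 − rank ∂_3 = (2 − 2) − 0 = 0, and there is no ∂_3, so H_2 = 0.

H_0 ≅ Z,  H_1 ≅ Z^2,  H_2 = 0.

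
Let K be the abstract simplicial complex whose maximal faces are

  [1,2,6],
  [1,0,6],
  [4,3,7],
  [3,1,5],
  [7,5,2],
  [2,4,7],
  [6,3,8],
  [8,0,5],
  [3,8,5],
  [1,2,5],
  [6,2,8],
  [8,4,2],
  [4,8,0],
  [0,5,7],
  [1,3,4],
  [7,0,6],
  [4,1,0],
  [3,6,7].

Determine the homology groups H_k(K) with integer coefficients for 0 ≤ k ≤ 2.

Fix the vertex order 0 < 1 < 2 < 3 < 4 < 5 < 6 < 7 < 8 and write every simplex with vertices in increasing order. Then dim K = 2 and the simplices of K are:

  0-simplices (9): [0], [1], [2], [3], [4], [5], [6], [7], [8]
  1-simplices (27): (27 of them)
  2-simplices (18): [0,1,4], [0,1,6], [0,4,8], [0,5,7], [0,5,8], [0,6,7], [1,2,5], [1,2,6], [1,3,4], [1,3,5], [2,4,7], [2,4,8], [2,5,7], [2,6,8], [3,4,7], [3,5,8], [3,6,7], [3,6,8]

so the chain groups are C_0 ≅ Z^9, C_1 ≅ Z^27, C_2 ≅ Z^18.

∂_1: C_1 → C_0 is given by ∂[p,q] = [q] − [p]. For instance
  ∂[6,7] = [7] − [6].
This gives a 9×27 integer matrix of rank 8; reducing to Smith normal form yields diagonal entries (1,1,1,1,1,1,1,1).

∂_2: C_2 → C_1 sends each 2-simplex [p,q,r] to [q,r] − [p,r] + [p,q]. For instance
  ∂[0,5,8] = [5,8] − [0,8] + [0,5],
  ∂[0,4,8] = [4,8] − [0,8] + [0,4].
As a 27×18 matrix over Z this has rank 17, with invariant factors (1,1,1,1,1,1,1,1,1,1,1,1,1,1,1,1,1).

From H_k ≅ ker(∂_k) / im(∂_{k+1}) we obtain:

  H_0: rank C_0 − rank ∂_1 = 9 − 8 = 1, and the invariant factors of ∂_1 are all 1, so H_0 = Z.
  H_1: rank ker ∂_1 − rank ∂_2 = (27 − 8) − 17 = 2, and the invariant factors of ∂_2 are all 1, so H_1 = Z^2.
  H_2: rank ker ∂_2 − rank ∂_3 = (18 − 17) − 0 = 1, and there is no ∂_3, so H_2 = Z.

(K is a triangulation of the torus T^2.)

H_0 ≅ Z,  H_1 ≅ Z^2,  H_2 ≅ Z.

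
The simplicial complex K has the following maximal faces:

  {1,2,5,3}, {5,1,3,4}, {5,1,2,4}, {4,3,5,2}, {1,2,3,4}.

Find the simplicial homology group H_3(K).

Order the vertices as 1 < 2 < 3 < 4 < 5. Listing each simplex with vertices in this order, K has dimension 3 with simplices:

  0-simplices (5): [1], [2], [3], [4], [5]
  1-simplices (10): [1,2], [1,3], [1,4], [1,5], [2,3], [2,4], [2,5], [3,4], [3,5], [4,5]
  2-simplices (10): [1,2,3], [1,2,4], [1,2,5], [1,3,4], [1,3,5], [1,4,5], [2,3,4], [2,3,5], [2,4,5], [3,4,5]
  3-simplices (5): [1,2,3,4], [1,2,3,5], [1,2,4,5], [1,3,4,5], [2,3,4,5]

Hence C_0 ≅ Z^5, C_1 ≅ Z^10, C_2 ≅ Z^10, C_3 ≅ Z^5.

∂_1: C_1 → C_0 is given by ∂[p,q] = [q] − [p]. For instance
  ∂[2,5] = [5] − [2].
As a 5×10 matrix over Z this has rank 4, with invariant factors (1,1,1,1).

Boundary ∂_2: C_2 → C_1 acts by ∂[p,q,r] = [q,r] − [p,r] + [p,q]. For instance
  ∂[3,4,5] = [4,5] − [3,5] + [3,4],
  ∂[2,3,5] = [3,5] − [2,5] + [2,3].
The resulting 10×10 matrix has rank 6, and its Smith normal form has invariant factors (1,1,1,1,1,1).

∂_3: C_3 → C_2 sends each 3-simplex σ to the alternating sum Σ_i (−1)^i (σ with its i-th vertex removed). For instance
  ∂[1,2,3,4] = [2,3,4] − [1,3,4] + [1,2,4] − [1,2,3],
  ∂[2,3,4,5] = [3,4,5] − [2,4,5] + [2,3,5] − [2,3,4].
The 10×5 boundary matrix has rank 4 and Smith normal form diag(1,1,1,1).

Reading off H_k = ker ∂_k / im ∂_{k+1}:

  H_3: rank ker ∂_3 − rank ∂_4 = (5 − 4) − 0 = 1, and there is no ∂_4, so H_3 ≅ Z.

H_3 ≅ Z.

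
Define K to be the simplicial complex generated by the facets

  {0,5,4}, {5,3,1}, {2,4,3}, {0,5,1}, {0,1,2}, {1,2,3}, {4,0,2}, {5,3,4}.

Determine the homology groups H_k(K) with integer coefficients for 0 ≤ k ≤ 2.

H_0 = Z,  H_1 = 0,  H_2 = Z.

Take the total order 0 < 1 < 2 < 3 < 4 < 5 on the vertex set. Then K (dimension 2) consists of the simplices:

  0-simplices (6): [0], [1], [2], [3], [4], [5]
  1-simplices (12): [0,1], [0,2], [0,4], [0,5], [1,2], [1,3], [1,5], [2,3], [2,4], [3,4], [3,5], [4,5]
  2-simplices (8): [0,1,2], [0,1,5], [0,2,4], [0,4,5], [1,2,3], [1,3,5], [2,3,4], [3,4,5]

so the chain groups are C_0 ≅ Z^6, C_1 ≅ Z^12, C_2 ≅ Z^8.

The boundary map ∂_1: C_1 → C_0 sends each edge [p,q] (with p < q) to q − p. For instance
  ∂[3,4] = [4] − [3].
As a 6×12 matrix over Z this has rank 5, with invariant factors (1,1,1,1,1).

∂_2: C_2 → C_1 acts by ∂[p,q,r] = [q,r] − [p,r] + [p,q]. For instance
  ∂[0,1,2] = [1,2] − [0,2] + [0,1],
  ∂[0,4,5] = [4,5] − [0,5] + [0,4].
This gives a 12×8 integer matrix of rank 7; reducing to Smith normal form yields diagonal entries (1,1,1,1,1,1,1).

Computing H_k = (kernel of ∂_k) / (image of ∂_{k+1}):

  H_0: rank C_0 − rank ∂_1 = 6 − 5 = 1, and the invariant factors of ∂_1 are all 1, so H_0 ≅ Z.
  H_1: rank ker ∂_1 − rank ∂_2 = (12 − 5) − 7 = 0, and the invariant factors of ∂_2 are all 1, so H_1 ≅ 0.
  H_2: rank ker ∂_2 − rank ∂_3 = (8 − 7) − 0 = 1, and there is no ∂_3, so H_2 ≅ Z.

As a check, the Euler characteristic is 6 − 12 + 8 = 2, which agrees with 1 − 0 + 1 = 2.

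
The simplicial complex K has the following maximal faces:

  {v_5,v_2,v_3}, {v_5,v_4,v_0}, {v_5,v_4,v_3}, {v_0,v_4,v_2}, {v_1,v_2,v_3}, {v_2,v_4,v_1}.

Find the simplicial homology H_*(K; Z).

Take the total order v_0 < v_1 < v_2 < v_3 < v_4 < v_5 on the vertex set. Then K (dimension 2) consists of the simplices:

  0-simplices (6): [v_0], [v_1], [v_2], [v_3], [v_4], [v_5]
  1-simplices (12): [v_0,v_2], [v_0,v_4], [v_0,v_5], [v_1,v_2], [v_1,v_3], [v_1,v_4], [v_2,v_3], [v_2,v_4], [v_2,v_5], [v_3,v_4], [v_3,v_5], [v_4,v_5]
  2-simplices (6): [v_0,v_2,v_4], [v_0,v_4,v_5], [v_1,v_2,v_3], [v_1,v_2,v_4], [v_2,v_3,v_5], [v_3,v_4,v_5]

Hence C_0 ≅ Z^6, C_1 ≅ Z^12, C_2 ≅ Z^6.

Boundary ∂_1: C_1 → C_0 sends each edge [p,q] (with p < q) to q − p. For instance
  ∂[v_1,v_4] = [v_4] − [v_1].
This gives a 6×12 integer matrix of rank 5; reducing to Smith normal form yields diagonal entries (1,1,1,1,1).

∂_2: C_2 → C_1 maps a triangle to the signed sum of its edges. For instance
  ∂[v_1,v_2,v_3] = [v_2,v_3] − [v_1,v_3] + [v_1,v_2],
  ∂[v_2,v_3,v_5] = [v_3,v_5] − [v_2,v_5] + [v_2,v_3].
This gives a 12×6 integer matrix of rank 6; reducing to Smith normal form yields diagonal entries (1,1,1,1,1,1).

Now H_k = ker ∂_k / im ∂_{k+1}, so:

  H_0: rank C_0 − rank ∂_1 = 6 − 5 = 1, and the invariant factors of ∂_1 are all 1, so H_0 ≅ Z.
  H_1: rank ker ∂_1 − rank ∂_2 = (12 − 5) − 6 = 1, and the invariant factors of ∂_2 are all 1, so H_1 ≅ Z.
  H_2: rank ker ∂_2 − rank ∂_3 = (6 − 6) − 0 = 0, and there is no ∂_3, so H_2 ≅ 0.

(K is a triangulation of the cylinder S^1 x I.)

H_0 ≅ Z,  H_1 ≅ Z,  H_2 = 0.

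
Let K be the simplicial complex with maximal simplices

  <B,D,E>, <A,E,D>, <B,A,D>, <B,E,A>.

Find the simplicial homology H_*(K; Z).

H_0 = Z,  H_1 = 0,  H_2 = Z.

Take the total order A < B < D < E on the vertex set. Then K (dimension 2) consists of the simplices:

  0-simplices (4): A, B, D, E
  1-simplices (6): AB, AD, AE, BD, BE, DE
  2-simplices (4): ABD, ABE, ADE, BDE

so the chain groups are C_0 ≅ Z^4, C_1 ≅ Z^6, C_2 ≅ Z^4.

The boundary map ∂_1: C_1 → C_0 maps an edge to its endpoints' difference, ∂[p,q] = q − p.
The resulting 4×6 matrix has rank 3, and its Smith normal form has invariant factors (1,1,1).

∂_2: C_2 → C_1 maps a triangle to the signed sum of its edges. For instance
  ∂ADE = DE − AE + AD,
  ∂ABD = BD − AD + AB.
As a 6×4 matrix over Z this has rank 3, with invariant factors (1,1,1).

Now H_k = ker ∂_k / im ∂_{k+1}, so:

  H_0: rank C_0 − rank ∂_1 = 4 − 3 = 1, and the invariant factors of ∂_1 are all 1, so H_0 = Z.
  H_1: rank ker ∂_1 − rank ∂_2 = (6 − 3) − 3 = 0, and the invariant factors of ∂_2 are all 1, so H_1 = 0.
  H_2: rank ker ∂_2 − rank ∂_3 = (4 − 3) − 0 = 1, and there is no ∂_3, so H_2 = Z.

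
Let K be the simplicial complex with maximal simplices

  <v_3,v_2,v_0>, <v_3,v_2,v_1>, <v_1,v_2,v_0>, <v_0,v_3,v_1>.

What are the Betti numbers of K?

b_0 = 1, b_1 = 0, b_2 = 1.

Fix the vertex order v_0 < v_1 < v_2 < v_3 and write every simplex with vertices in increasing order. Then dim K = 2 and the simplices of K are:

  0-simplices (4): [v_0], [v_1], [v_2], [v_3]
  1-simplices (6): [v_0,v_1], [v_0,v_2], [v_0,v_3], [v_1,v_2], [v_1,v_3], [v_2,v_3]
  2-simplices (4): [v_0,v_1,v_2], [v_0,v_1,v_3], [v_0,v_2,v_3], [v_1,v_2,v_3]

giving chain groups C_0 ≅ Z^4, C_1 ≅ Z^6, C_2 ≅ Z^4.

The boundary map ∂_1: C_1 → C_0 is given by ∂[p,q] = [q] − [p]. For instance
  ∂[v_0,v_2] = [v_2] − [v_0].
The resulting 4×6 matrix has rank 3, and its Smith normal form has invariant factors (1,1,1).

Boundary ∂_2: C_2 → C_1 sends each 2-simplex [p,q,r] to [q,r] − [p,r] + [p,q]. For instance
  ∂[v_1,v_2,v_3] = [v_2,v_3] − [v_1,v_3] + [v_1,v_2],
  ∂[v_0,v_2,v_3] = [v_2,v_3] − [v_0,v_3] + [v_0,v_2].
The 6×4 boundary matrix has rank 3 and Smith normal form diag(1,1,1).

Now H_k = ker ∂_k / im ∂_{k+1}, so:

  H_0: rank C_0 − rank ∂_1 = 4 − 3 = 1, and the invariant factors of ∂_1 are all 1, so H_0 ≅ Z.
  H_1: rank ker ∂_1 − rank ∂_2 = (6 − 3) − 3 = 0, and the invariant factors of ∂_2 are all 1, so H_1 ≅ 0.
  H_2: rank ker ∂_2 − rank ∂_3 = (4 − 3) − 0 = 1, and there is no ∂_3, so H_2 ≅ Z.

Hence the Betti numbers are b_0 = 1, b_1 = 0, b_2 = 1.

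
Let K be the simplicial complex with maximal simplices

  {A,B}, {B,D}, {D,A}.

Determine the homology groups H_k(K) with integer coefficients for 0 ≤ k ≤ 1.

Take the total order A < B < D on the vertex set. Then K (dimension 1) consists of the simplices:

  0-simplices (3): A, B, D
  1-simplices (3): AB, AD, BD

so the chain groups are C_0 ≅ Z^3, C_1 ≅ Z^3.

∂_1: C_1 → C_0 is given by ∂[p,q] = [q] − [p].
This gives a 3×3 integer matrix of rank 2; reducing to Smith normal form yields diagonal entries (1,1).

Now H_k = ker ∂_k / im ∂_{k+1}, so:

  H_0: rank C_0 − rank ∂_1 = 3 − 2 = 1, and the invariant factors of ∂_1 are all 1, so H_0 = Z.
  H_1: rank ker ∂_1 − rank ∂_2 = (3 − 2) − 0 = 1, and there is no ∂_2, so H_1 = Z.

As a check, the Euler characteristic is 3 − 3 = 0, which agrees with 1 − 1 = 0.
(K is a triangulation of the circle S^1.)

H_0 ≅ Z,  H_1 ≅ Z.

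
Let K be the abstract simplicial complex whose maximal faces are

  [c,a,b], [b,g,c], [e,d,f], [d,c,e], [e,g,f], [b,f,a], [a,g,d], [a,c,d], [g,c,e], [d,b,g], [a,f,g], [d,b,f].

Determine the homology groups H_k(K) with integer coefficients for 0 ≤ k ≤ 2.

We work with the vertex ordering a < b < c < d < e < f < g. The simplices of K, each written with vertices in increasing order, are:

  0-simplices (7): a, b, c, d, e, f, g
  1-simplices (18): ab, ac, ad, af, ag, bc, bd, bf, bg, cd, ce, cg, de, df, dg, ef, eg, fg
  2-simplices (12): abc, abf, acd, adg, afg, bcg, bdf, bdg, cde, ceg, def, efg

giving chain groups C_0 ≅ Z^7, C_1 ≅ Z^18, C_2 ≅ Z^12.

The boundary map ∂_1: C_1 → C_0 is given by ∂[p,q] = [q] − [p]. For instance
  ∂ac = c − a.
The resulting 7×18 matrix has rank 6, and its Smith normal form has invariant factors (1,1,1,1,1,1).

Boundary ∂_2: C_2 → C_1 acts by ∂[p,q,r] = [q,r] − [p,r] + [p,q]. For instance
  ∂ceg = eg − cg + ce,
  ∂def = ef − df + de.
As a 18×12 matrix over Z this has rank 12, with invariant factors (1,1,1,1,1,1,1,1,1,1,1,2).

Reading off H_k = ker ∂_k / im ∂_{k+1}:

  H_0: rank C_0 − rank ∂_1 = 7 − 6 = 1, and the invariant factors of ∂_1 are all 1, so H_0 = Z.
  H_1: rank ker ∂_1 − rank ∂_2 = (18 − 6) − 12 = 0, and ∂_2 has invariant factor 2 > 1, so H_1 = Z/2.
  H_2: rank ker ∂_2 − rank ∂_3 = (12 − 12) − 0 = 0, and there is no ∂_3, so H_2 = 0.

(K is a triangulation of the real projective plane RP^2.)

H_0 ≅ Z,  H_1 ≅ Z/2,  H_2 = 0.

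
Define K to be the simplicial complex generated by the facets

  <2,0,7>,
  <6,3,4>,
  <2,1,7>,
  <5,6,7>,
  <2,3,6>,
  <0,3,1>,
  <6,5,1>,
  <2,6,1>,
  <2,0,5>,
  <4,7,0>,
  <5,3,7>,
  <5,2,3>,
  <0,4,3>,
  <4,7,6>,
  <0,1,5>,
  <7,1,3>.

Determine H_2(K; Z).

Fix the vertex order 0 < 1 < 2 < 3 < 4 < 5 < 6 < 7 and write every simplex with vertices in increasing order. Then dim K = 2 and the simplices of K are:

  0-simplices (8): [0], [1], [2], [3], [4], [5], [6], [7]
  1-simplices (24): (24 of them)
  2-simplices (16): [0,1,3], [0,1,5], [0,2,5], [0,2,7], [0,3,4], [0,4,7], [1,2,6], [1,2,7], [1,3,7], [1,5,6], [2,3,5], [2,3,6], [3,4,6], [3,5,7], [4,6,7], [5,6,7]

so the chain groups are C_0 ≅ Z^8, C_1 ≅ Z^24, C_2 ≅ Z^16.

Boundary ∂_1: C_1 → C_0 is given by ∂[p,q] = [q] − [p]. For instance
  ∂[0,7] = [7] − [0].
As a 8×24 matrix over Z this has rank 7, with invariant factors (1,1,1,1,1,1,1).

Boundary ∂_2: C_2 → C_1 maps a triangle to the signed sum of its edges. For instance
  ∂[2,3,5] = [3,5] − [2,5] + [2,3],
  ∂[1,3,7] = [3,7] − [1,7] + [1,3].
The 24×16 boundary matrix has rank 15 and Smith normal form diag(1,1,1,1,1,1,1,1,1,1,1,1,1,1,1).

Now H_k = ker ∂_k / im ∂_{k+1}, so:

  H_2: rank ker ∂_2 − rank ∂_3 = (16 − 15) − 0 = 1, and there is no ∂_3, so H_2 = Z.

H_2 ≅ Z.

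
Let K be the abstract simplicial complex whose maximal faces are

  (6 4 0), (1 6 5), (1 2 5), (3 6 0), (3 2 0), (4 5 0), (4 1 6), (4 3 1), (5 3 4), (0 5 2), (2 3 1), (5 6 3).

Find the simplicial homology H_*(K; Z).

H_0 ≅ Z,  H_1 ≅ Z/2,  H_2 = 0.

Fix the vertex order 0 < 1 < 2 < 3 < 4 < 5 < 6 and write every simplex with vertices in increasing order. Then dim K = 2 and the simplices of K are:

  0-simplices (7): [0], [1], [2], [3], [4], [5], [6]
  1-simplices (18): [0,2], [0,3], [0,4], [0,5], [0,6], [1,2], [1,3], [1,4], [1,5], [1,6], [2,3], [2,5], [3,4], [3,5], [3,6], [4,5], [4,6], [5,6]
  2-simplices (12): [0,2,3], [0,2,5], [0,3,6], [0,4,5], [0,4,6], [1,2,3], [1,2,5], [1,3,4], [1,4,6], [1,5,6], [3,4,5], [3,5,6]

Hence C_0 ≅ Z^7, C_1 ≅ Z^18, C_2 ≅ Z^12.

The boundary map ∂_1: C_1 → C_0 maps an edge to its endpoints' difference, ∂[p,q] = q − p.
This gives a 7×18 integer matrix of rank 6; reducing to Smith normal form yields diagonal entries (1,1,1,1,1,1).

∂_2: C_2 → C_1 maps a triangle to the signed sum of its edges. For instance
  ∂[3,4,5] = [4,5] − [3,5] + [3,4],
  ∂[0,2,3] = [2,3] − [0,3] + [0,2].
The 18×12 boundary matrix has rank 12 and Smith normal form diag(1,1,1,1,1,1,1,1,1,1,1,2).

Now H_k = ker ∂_k / im ∂_{k+1}, so:

  H_0: rank C_0 − rank ∂_1 = 7 − 6 = 1, and the invariant factors of ∂_1 are all 1, so H_0 = Z.
  H_1: rank ker ∂_1 − rank ∂_2 = (18 − 6) − 12 = 0, and ∂_2 has invariant factor 2 > 1, so H_1 = Z/2.
  H_2: rank ker ∂_2 − rank ∂_3 = (12 − 12) − 0 = 0, and there is no ∂_3, so H_2 = 0.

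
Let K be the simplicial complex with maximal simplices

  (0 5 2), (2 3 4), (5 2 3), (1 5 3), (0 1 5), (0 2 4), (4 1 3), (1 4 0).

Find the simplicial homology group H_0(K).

H_0 ≅ Z.

We work with the vertex ordering 0 < 1 < 2 < 3 < 4 < 5. The simplices of K, each written with vertices in increasing order, are:

  0-simplices (6): [0], [1], [2], [3], [4], [5]
  1-simplices (12): [0,1], [0,2], [0,4], [0,5], [1,3], [1,4], [1,5], [2,3], [2,4], [2,5], [3,4], [3,5]
  2-simplices (8): [0,1,4], [0,1,5], [0,2,4], [0,2,5], [1,3,4], [1,3,5], [2,3,4], [2,3,5]

so the chain groups are C_0 ≅ Z^6, C_1 ≅ Z^12, C_2 ≅ Z^8.

Boundary ∂_1: C_1 → C_0 maps an edge to its endpoints' difference, ∂[p,q] = q − p.
This gives a 6×12 integer matrix of rank 5; reducing to Smith normal form yields diagonal entries (1,1,1,1,1).

The boundary map ∂_2: C_2 → C_1 acts by ∂[p,q,r] = [q,r] − [p,r] + [p,q]. For instance
  ∂[0,2,5] = [2,5] − [0,5] + [0,2],
  ∂[1,3,5] = [3,5] − [1,5] + [1,3].
As a 12×8 matrix over Z this has rank 7, with invariant factors (1,1,1,1,1,1,1).

Computing H_k = (kernel of ∂_k) / (image of ∂_{k+1}):

  H_0: rank C_0 − rank ∂_1 = 6 − 5 = 1, and the invariant factors of ∂_1 are all 1, so H_0 = Z.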